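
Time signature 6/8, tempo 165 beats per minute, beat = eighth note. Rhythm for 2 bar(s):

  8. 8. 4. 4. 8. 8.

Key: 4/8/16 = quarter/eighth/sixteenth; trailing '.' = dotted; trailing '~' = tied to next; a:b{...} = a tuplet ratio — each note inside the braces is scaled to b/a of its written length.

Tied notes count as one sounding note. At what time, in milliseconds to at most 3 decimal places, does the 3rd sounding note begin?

note 3 onset = 3b = 1090.909ms

1. 0.0ms @ 0 + 545.455ms (3/2)
2. 545.455ms @ 3/2 + 545.455ms (3/2)
3. 1090.909ms @ 3 + 1090.909ms (3)
4. 2181.818ms @ 6 + 1090.909ms (3)
5. 3272.727ms @ 9 + 545.455ms (3/2)
6. 3818.182ms @ 21/2 + 545.455ms (3/2)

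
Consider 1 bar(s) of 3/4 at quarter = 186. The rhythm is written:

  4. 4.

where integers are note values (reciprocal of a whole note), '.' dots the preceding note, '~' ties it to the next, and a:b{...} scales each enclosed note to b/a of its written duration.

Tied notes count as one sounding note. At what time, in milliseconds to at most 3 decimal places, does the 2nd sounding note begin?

note 2 onset = 3/2b = 483.871ms

1. 0.0ms @ 0 + 483.871ms (3/2)
2. 483.871ms @ 3/2 + 483.871ms (3/2)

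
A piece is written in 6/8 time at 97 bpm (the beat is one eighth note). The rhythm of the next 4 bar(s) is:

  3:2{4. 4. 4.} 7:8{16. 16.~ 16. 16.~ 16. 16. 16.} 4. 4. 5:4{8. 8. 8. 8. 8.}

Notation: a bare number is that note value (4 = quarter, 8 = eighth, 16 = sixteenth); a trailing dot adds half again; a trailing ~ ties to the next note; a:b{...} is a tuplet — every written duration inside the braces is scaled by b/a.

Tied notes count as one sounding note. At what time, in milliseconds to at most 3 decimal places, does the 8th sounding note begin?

1. 0.0ms @ 0 + 1237.113ms (2)
2. 1237.113ms @ 2 + 1237.113ms (2)
3. 2474.227ms @ 4 + 1237.113ms (2)
4. 3711.34ms @ 6 + 530.191ms (6/7)
5. 4241.532ms @ 48/7 + 1060.383ms (12/7)
6. 5301.915ms @ 60/7 + 1060.383ms (12/7)
7. 6362.297ms @ 72/7 + 530.191ms (6/7)
8. 6892.489ms @ 78/7 + 530.191ms (6/7)
9. 7422.68ms @ 12 + 1855.67ms (3)
10. 9278.351ms @ 15 + 1855.67ms (3)
11. 11134.021ms @ 18 + 742.268ms (6/5)
12. 11876.289ms @ 96/5 + 742.268ms (6/5)
13. 12618.557ms @ 102/5 + 742.268ms (6/5)
14. 13360.825ms @ 108/5 + 742.268ms (6/5)
15. 14103.093ms @ 114/5 + 742.268ms (6/5)

note 8 onset = 78/7b = 6892.489ms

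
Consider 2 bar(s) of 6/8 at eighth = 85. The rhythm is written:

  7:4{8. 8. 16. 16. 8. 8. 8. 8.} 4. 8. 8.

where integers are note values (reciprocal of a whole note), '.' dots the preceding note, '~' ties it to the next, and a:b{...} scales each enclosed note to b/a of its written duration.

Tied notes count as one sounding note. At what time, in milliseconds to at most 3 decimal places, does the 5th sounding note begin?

note 5 onset = 18/7b = 1815.126ms

1. 0.0ms @ 0 + 605.042ms (6/7)
2. 605.042ms @ 6/7 + 605.042ms (6/7)
3. 1210.084ms @ 12/7 + 302.521ms (3/7)
4. 1512.605ms @ 15/7 + 302.521ms (3/7)
5. 1815.126ms @ 18/7 + 605.042ms (6/7)
6. 2420.168ms @ 24/7 + 605.042ms (6/7)
7. 3025.21ms @ 30/7 + 605.042ms (6/7)
8. 3630.252ms @ 36/7 + 605.042ms (6/7)
9. 4235.294ms @ 6 + 2117.647ms (3)
10. 6352.941ms @ 9 + 1058.824ms (3/2)
11. 7411.765ms @ 21/2 + 1058.824ms (3/2)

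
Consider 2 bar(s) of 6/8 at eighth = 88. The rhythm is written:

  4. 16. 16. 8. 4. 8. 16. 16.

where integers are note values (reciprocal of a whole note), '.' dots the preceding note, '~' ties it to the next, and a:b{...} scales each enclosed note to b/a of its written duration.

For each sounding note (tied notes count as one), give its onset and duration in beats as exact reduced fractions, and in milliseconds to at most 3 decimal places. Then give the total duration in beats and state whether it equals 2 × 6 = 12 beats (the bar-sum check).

1) 0.0ms=0b +2045.455ms=3b
2) 2045.455ms=3b +511.364ms=3/4b
3) 2556.818ms=15/4b +511.364ms=3/4b
4) 3068.182ms=9/2b +1022.727ms=3/2b
5) 4090.909ms=6b +2045.455ms=3b
6) 6136.364ms=9b +1022.727ms=3/2b
7) 7159.091ms=21/2b +511.364ms=3/4b
8) 7670.455ms=45/4b +511.364ms=3/4b
Σ=12b of 12 (88bpm 6/8) — PASS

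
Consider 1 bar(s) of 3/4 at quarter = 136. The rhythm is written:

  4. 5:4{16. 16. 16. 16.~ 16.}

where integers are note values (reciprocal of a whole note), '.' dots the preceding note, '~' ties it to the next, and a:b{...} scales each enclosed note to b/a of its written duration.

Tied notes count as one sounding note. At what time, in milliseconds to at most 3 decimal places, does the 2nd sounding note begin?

1. 0.0ms @ 0 + 661.765ms (3/2)
2. 661.765ms @ 3/2 + 132.353ms (3/10)
3. 794.118ms @ 9/5 + 132.353ms (3/10)
4. 926.471ms @ 21/10 + 132.353ms (3/10)
5. 1058.824ms @ 12/5 + 264.706ms (3/5)

note 2 onset = 3/2b = 661.765ms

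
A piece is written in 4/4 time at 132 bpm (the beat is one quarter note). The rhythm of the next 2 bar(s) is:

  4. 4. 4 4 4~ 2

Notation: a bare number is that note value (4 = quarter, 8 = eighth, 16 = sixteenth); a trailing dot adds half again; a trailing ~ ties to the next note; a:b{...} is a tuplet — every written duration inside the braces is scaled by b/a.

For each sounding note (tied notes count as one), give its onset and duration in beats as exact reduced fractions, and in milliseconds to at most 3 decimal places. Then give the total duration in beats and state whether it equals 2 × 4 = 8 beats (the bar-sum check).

1) 0.0ms=0b +681.818ms=3/2b
2) 681.818ms=3/2b +681.818ms=3/2b
3) 1363.636ms=3b +454.545ms=1b
4) 1818.182ms=4b +454.545ms=1b
5) 2272.727ms=5b +1363.636ms=3b
Σ=8b of 8 (132bpm 4/4) — PASS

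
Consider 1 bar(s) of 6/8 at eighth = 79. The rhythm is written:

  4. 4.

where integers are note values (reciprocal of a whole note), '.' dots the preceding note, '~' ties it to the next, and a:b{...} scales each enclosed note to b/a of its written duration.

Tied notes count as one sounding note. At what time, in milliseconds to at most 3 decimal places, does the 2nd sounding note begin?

note 2 onset = 3b = 2278.481ms

1. 0.0ms @ 0 + 2278.481ms (3)
2. 2278.481ms @ 3 + 2278.481ms (3)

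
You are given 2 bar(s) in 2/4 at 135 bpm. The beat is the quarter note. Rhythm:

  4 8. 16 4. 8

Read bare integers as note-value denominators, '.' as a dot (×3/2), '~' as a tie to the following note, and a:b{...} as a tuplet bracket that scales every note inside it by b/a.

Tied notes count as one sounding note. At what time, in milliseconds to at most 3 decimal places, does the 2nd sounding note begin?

1. 0.0ms @ 0 + 444.444ms (1)
2. 444.444ms @ 1 + 333.333ms (3/4)
3. 777.778ms @ 7/4 + 111.111ms (1/4)
4. 888.889ms @ 2 + 666.667ms (3/2)
5. 1555.556ms @ 7/2 + 222.222ms (1/2)

note 2 onset = 1b = 444.444ms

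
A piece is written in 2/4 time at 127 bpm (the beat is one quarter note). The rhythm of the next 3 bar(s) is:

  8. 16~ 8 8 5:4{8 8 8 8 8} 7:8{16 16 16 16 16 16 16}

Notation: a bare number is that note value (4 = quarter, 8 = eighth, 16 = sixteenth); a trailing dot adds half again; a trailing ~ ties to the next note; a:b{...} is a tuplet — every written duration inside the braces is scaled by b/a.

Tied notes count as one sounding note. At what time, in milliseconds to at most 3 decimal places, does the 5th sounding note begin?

note 5 onset = 12/5b = 1133.858ms

1. 0.0ms @ 0 + 354.331ms (3/4)
2. 354.331ms @ 3/4 + 354.331ms (3/4)
3. 708.661ms @ 3/2 + 236.22ms (1/2)
4. 944.882ms @ 2 + 188.976ms (2/5)
5. 1133.858ms @ 12/5 + 188.976ms (2/5)
6. 1322.835ms @ 14/5 + 188.976ms (2/5)
7. 1511.811ms @ 16/5 + 188.976ms (2/5)
8. 1700.787ms @ 18/5 + 188.976ms (2/5)
9. 1889.764ms @ 4 + 134.983ms (2/7)
10. 2024.747ms @ 30/7 + 134.983ms (2/7)
11. 2159.73ms @ 32/7 + 134.983ms (2/7)
12. 2294.713ms @ 34/7 + 134.983ms (2/7)
13. 2429.696ms @ 36/7 + 134.983ms (2/7)
14. 2564.679ms @ 38/7 + 134.983ms (2/7)
15. 2699.663ms @ 40/7 + 134.983ms (2/7)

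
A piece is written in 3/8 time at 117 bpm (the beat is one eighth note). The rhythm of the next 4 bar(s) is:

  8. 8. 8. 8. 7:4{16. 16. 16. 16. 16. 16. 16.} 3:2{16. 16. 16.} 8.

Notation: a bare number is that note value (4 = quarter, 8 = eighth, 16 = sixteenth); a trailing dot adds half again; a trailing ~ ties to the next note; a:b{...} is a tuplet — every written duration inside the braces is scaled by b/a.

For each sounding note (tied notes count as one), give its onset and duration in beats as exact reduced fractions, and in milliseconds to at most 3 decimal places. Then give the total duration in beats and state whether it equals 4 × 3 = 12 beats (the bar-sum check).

1) 0.0ms=0b +769.231ms=3/2b
2) 769.231ms=3/2b +769.231ms=3/2b
3) 1538.462ms=3b +769.231ms=3/2b
4) 2307.692ms=9/2b +769.231ms=3/2b
5) 3076.923ms=6b +219.78ms=3/7b
6) 3296.703ms=45/7b +219.78ms=3/7b
7) 3516.484ms=48/7b +219.78ms=3/7b
8) 3736.264ms=51/7b +219.78ms=3/7b
9) 3956.044ms=54/7b +219.78ms=3/7b
10) 4175.824ms=57/7b +219.78ms=3/7b
11) 4395.604ms=60/7b +219.78ms=3/7b
12) 4615.385ms=9b +256.41ms=1/2b
13) 4871.795ms=19/2b +256.41ms=1/2b
14) 5128.205ms=10b +256.41ms=1/2b
15) 5384.615ms=21/2b +769.231ms=3/2b
Σ=12b of 12 (117bpm 3/8) — PASS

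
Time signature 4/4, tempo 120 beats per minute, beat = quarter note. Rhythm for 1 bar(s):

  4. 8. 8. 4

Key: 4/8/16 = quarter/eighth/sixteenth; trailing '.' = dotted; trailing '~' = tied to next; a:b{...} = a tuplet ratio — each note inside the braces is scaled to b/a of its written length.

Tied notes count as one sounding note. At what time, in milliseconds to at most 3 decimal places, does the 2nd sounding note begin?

note 2 onset = 3/2b = 750.0ms

1. 0.0ms @ 0 + 750.0ms (3/2)
2. 750.0ms @ 3/2 + 375.0ms (3/4)
3. 1125.0ms @ 9/4 + 375.0ms (3/4)
4. 1500.0ms @ 3 + 500.0ms (1)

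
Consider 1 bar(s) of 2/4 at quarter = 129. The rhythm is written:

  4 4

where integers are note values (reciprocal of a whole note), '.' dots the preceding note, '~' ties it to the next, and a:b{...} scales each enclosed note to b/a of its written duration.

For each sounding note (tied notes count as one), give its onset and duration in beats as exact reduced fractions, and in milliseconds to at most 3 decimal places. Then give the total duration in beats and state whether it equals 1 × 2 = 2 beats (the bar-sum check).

1) 0.0ms=0b +465.116ms=1b
2) 465.116ms=1b +465.116ms=1b
Σ=2b of 2 (129bpm 2/4) — PASS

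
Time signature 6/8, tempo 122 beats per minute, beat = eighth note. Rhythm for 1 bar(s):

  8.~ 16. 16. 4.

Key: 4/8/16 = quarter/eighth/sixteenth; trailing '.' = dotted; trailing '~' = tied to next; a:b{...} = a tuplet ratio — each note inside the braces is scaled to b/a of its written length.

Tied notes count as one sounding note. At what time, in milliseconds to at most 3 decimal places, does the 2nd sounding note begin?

1. 0.0ms @ 0 + 1106.557ms (9/4)
2. 1106.557ms @ 9/4 + 368.852ms (3/4)
3. 1475.41ms @ 3 + 1475.41ms (3)

note 2 onset = 9/4b = 1106.557ms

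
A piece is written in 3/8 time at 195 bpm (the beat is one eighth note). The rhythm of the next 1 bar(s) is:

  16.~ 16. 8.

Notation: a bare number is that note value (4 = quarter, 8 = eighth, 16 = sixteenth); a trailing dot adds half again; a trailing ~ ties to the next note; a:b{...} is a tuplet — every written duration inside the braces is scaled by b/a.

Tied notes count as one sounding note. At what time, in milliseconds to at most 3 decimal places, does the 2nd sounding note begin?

1. 0.0ms @ 0 + 461.538ms (3/2)
2. 461.538ms @ 3/2 + 461.538ms (3/2)

note 2 onset = 3/2b = 461.538ms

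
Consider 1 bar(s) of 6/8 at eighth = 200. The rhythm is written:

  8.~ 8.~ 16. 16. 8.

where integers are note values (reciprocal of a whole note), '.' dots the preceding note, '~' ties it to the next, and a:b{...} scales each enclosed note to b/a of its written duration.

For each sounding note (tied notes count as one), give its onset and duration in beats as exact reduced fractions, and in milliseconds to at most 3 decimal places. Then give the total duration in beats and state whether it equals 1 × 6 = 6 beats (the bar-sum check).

1) 0.0ms=0b +1125.0ms=15/4b
2) 1125.0ms=15/4b +225.0ms=3/4b
3) 1350.0ms=9/2b +450.0ms=3/2b
Σ=6b of 6 (200bpm 6/8) — PASS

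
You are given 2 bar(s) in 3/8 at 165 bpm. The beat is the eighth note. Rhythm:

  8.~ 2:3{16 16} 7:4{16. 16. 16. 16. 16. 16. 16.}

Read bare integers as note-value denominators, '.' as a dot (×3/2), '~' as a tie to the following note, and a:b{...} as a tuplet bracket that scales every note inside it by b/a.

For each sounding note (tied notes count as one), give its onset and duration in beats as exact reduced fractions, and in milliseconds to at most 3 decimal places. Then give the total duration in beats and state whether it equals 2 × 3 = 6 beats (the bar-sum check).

1) 0.0ms=0b +818.182ms=9/4b
2) 818.182ms=9/4b +272.727ms=3/4b
3) 1090.909ms=3b +155.844ms=3/7b
4) 1246.753ms=24/7b +155.844ms=3/7b
5) 1402.597ms=27/7b +155.844ms=3/7b
6) 1558.442ms=30/7b +155.844ms=3/7b
7) 1714.286ms=33/7b +155.844ms=3/7b
8) 1870.13ms=36/7b +155.844ms=3/7b
9) 2025.974ms=39/7b +155.844ms=3/7b
Σ=6b of 6 (165bpm 3/8) — PASS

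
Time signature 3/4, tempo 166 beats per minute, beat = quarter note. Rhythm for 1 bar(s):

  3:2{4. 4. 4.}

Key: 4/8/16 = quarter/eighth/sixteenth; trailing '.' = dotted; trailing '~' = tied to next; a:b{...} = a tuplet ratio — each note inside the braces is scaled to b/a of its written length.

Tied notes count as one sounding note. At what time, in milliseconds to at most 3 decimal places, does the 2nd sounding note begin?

1. 0.0ms @ 0 + 361.446ms (1)
2. 361.446ms @ 1 + 361.446ms (1)
3. 722.892ms @ 2 + 361.446ms (1)

note 2 onset = 1b = 361.446ms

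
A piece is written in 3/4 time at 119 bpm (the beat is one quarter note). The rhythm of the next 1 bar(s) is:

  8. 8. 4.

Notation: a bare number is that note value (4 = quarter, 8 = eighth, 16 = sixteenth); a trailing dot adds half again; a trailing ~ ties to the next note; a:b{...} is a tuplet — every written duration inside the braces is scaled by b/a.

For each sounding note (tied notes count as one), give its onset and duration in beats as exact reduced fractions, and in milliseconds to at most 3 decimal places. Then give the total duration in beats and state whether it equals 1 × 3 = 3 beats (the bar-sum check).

1) 0.0ms=0b +378.151ms=3/4b
2) 378.151ms=3/4b +378.151ms=3/4b
3) 756.303ms=3/2b +756.303ms=3/2b
Σ=3b of 3 (119bpm 3/4) — PASS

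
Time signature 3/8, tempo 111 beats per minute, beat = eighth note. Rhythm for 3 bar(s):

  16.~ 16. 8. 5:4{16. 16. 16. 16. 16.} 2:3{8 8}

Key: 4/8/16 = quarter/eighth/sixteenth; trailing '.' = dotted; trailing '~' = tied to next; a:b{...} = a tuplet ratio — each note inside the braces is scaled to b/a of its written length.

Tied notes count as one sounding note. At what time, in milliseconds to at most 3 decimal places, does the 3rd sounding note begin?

1. 0.0ms @ 0 + 810.811ms (3/2)
2. 810.811ms @ 3/2 + 810.811ms (3/2)
3. 1621.622ms @ 3 + 324.324ms (3/5)
4. 1945.946ms @ 18/5 + 324.324ms (3/5)
5. 2270.27ms @ 21/5 + 324.324ms (3/5)
6. 2594.595ms @ 24/5 + 324.324ms (3/5)
7. 2918.919ms @ 27/5 + 324.324ms (3/5)
8. 3243.243ms @ 6 + 810.811ms (3/2)
9. 4054.054ms @ 15/2 + 810.811ms (3/2)

note 3 onset = 3b = 1621.622ms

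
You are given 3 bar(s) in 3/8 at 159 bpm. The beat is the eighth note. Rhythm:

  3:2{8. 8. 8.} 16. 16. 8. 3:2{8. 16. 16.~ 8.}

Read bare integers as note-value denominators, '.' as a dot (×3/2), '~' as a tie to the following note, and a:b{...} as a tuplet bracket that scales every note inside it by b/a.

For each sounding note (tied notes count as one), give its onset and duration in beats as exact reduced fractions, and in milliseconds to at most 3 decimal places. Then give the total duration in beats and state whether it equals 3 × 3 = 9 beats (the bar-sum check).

1) 0.0ms=0b +377.358ms=1b
2) 377.358ms=1b +377.358ms=1b
3) 754.717ms=2b +377.358ms=1b
4) 1132.075ms=3b +283.019ms=3/4b
5) 1415.094ms=15/4b +283.019ms=3/4b
6) 1698.113ms=9/2b +566.038ms=3/2b
7) 2264.151ms=6b +377.358ms=1b
8) 2641.509ms=7b +188.679ms=1/2b
9) 2830.189ms=15/2b +566.038ms=3/2b
Σ=9b of 9 (159bpm 3/8) — PASS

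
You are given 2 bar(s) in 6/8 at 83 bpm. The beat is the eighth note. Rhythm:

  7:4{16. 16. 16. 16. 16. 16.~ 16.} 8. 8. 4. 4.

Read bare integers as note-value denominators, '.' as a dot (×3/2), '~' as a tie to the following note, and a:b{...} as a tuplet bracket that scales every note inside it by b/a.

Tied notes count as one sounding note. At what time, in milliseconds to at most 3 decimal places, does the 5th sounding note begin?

note 5 onset = 12/7b = 1239.243ms

1. 0.0ms @ 0 + 309.811ms (3/7)
2. 309.811ms @ 3/7 + 309.811ms (3/7)
3. 619.621ms @ 6/7 + 309.811ms (3/7)
4. 929.432ms @ 9/7 + 309.811ms (3/7)
5. 1239.243ms @ 12/7 + 309.811ms (3/7)
6. 1549.053ms @ 15/7 + 619.621ms (6/7)
7. 2168.675ms @ 3 + 1084.337ms (3/2)
8. 3253.012ms @ 9/2 + 1084.337ms (3/2)
9. 4337.349ms @ 6 + 2168.675ms (3)
10. 6506.024ms @ 9 + 2168.675ms (3)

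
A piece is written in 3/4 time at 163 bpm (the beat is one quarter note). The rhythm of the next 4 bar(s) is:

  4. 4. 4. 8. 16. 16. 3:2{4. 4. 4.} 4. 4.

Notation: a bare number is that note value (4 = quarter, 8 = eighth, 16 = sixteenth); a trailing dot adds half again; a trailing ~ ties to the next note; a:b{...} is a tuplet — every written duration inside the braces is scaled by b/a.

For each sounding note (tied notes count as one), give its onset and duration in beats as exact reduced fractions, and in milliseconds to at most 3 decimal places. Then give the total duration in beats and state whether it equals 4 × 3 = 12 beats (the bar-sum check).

1) 0.0ms=0b +552.147ms=3/2b
2) 552.147ms=3/2b +552.147ms=3/2b
3) 1104.294ms=3b +552.147ms=3/2b
4) 1656.442ms=9/2b +276.074ms=3/4b
5) 1932.515ms=21/4b +138.037ms=3/8b
6) 2070.552ms=45/8b +138.037ms=3/8b
7) 2208.589ms=6b +368.098ms=1b
8) 2576.687ms=7b +368.098ms=1b
9) 2944.785ms=8b +368.098ms=1b
10) 3312.883ms=9b +552.147ms=3/2b
11) 3865.031ms=21/2b +552.147ms=3/2b
Σ=12b of 12 (163bpm 3/4) — PASS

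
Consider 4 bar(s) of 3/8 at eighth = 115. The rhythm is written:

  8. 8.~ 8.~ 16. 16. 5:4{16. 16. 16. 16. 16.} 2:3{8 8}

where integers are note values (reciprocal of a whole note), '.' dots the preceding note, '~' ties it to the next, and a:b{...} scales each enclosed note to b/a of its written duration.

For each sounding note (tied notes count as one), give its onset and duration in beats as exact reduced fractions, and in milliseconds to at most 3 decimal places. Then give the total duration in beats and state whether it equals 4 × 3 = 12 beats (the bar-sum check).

1) 0.0ms=0b +782.609ms=3/2b
2) 782.609ms=3/2b +1956.522ms=15/4b
3) 2739.13ms=21/4b +391.304ms=3/4b
4) 3130.435ms=6b +313.043ms=3/5b
5) 3443.478ms=33/5b +313.043ms=3/5b
6) 3756.522ms=36/5b +313.043ms=3/5b
7) 4069.565ms=39/5b +313.043ms=3/5b
8) 4382.609ms=42/5b +313.043ms=3/5b
9) 4695.652ms=9b +782.609ms=3/2b
10) 5478.261ms=21/2b +782.609ms=3/2b
Σ=12b of 12 (115bpm 3/8) — PASS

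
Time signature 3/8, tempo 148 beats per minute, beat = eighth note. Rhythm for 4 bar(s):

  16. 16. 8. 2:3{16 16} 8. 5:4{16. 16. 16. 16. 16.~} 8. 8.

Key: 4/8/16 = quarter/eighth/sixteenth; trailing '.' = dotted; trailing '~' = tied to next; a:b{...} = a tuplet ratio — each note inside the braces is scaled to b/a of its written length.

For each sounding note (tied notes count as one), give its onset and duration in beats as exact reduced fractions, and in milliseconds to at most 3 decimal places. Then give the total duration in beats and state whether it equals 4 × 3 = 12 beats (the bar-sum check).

1) 0.0ms=0b +304.054ms=3/4b
2) 304.054ms=3/4b +304.054ms=3/4b
3) 608.108ms=3/2b +608.108ms=3/2b
4) 1216.216ms=3b +304.054ms=3/4b
5) 1520.27ms=15/4b +304.054ms=3/4b
6) 1824.324ms=9/2b +608.108ms=3/2b
7) 2432.432ms=6b +243.243ms=3/5b
8) 2675.676ms=33/5b +243.243ms=3/5b
9) 2918.919ms=36/5b +243.243ms=3/5b
10) 3162.162ms=39/5b +243.243ms=3/5b
11) 3405.405ms=42/5b +851.351ms=21/10b
12) 4256.757ms=21/2b +608.108ms=3/2b
Σ=12b of 12 (148bpm 3/8) — PASS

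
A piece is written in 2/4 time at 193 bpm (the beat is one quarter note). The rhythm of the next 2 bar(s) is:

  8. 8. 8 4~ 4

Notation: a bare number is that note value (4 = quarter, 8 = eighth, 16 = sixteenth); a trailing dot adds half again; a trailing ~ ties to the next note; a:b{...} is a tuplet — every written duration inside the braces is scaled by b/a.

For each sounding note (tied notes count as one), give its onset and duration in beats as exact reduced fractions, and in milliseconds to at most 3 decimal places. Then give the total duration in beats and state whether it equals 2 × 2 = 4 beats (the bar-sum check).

1) 0.0ms=0b +233.161ms=3/4b
2) 233.161ms=3/4b +233.161ms=3/4b
3) 466.321ms=3/2b +155.44ms=1/2b
4) 621.762ms=2b +621.762ms=2b
Σ=4b of 4 (193bpm 2/4) — PASS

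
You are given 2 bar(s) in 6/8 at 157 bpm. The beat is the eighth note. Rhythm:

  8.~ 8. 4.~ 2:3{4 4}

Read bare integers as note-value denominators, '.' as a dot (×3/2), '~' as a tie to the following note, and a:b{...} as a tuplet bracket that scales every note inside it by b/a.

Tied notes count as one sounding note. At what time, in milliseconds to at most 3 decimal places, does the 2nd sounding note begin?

1. 0.0ms @ 0 + 1146.497ms (3)
2. 1146.497ms @ 3 + 2292.994ms (6)
3. 3439.49ms @ 9 + 1146.497ms (3)

note 2 onset = 3b = 1146.497ms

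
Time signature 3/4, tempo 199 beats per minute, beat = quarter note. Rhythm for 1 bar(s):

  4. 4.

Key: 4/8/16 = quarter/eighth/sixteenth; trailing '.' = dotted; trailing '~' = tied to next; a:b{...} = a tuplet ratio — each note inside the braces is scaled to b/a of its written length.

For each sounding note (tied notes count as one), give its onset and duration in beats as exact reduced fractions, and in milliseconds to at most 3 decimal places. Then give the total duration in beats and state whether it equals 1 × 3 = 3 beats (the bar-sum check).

1) 0.0ms=0b +452.261ms=3/2b
2) 452.261ms=3/2b +452.261ms=3/2b
Σ=3b of 3 (199bpm 3/4) — PASS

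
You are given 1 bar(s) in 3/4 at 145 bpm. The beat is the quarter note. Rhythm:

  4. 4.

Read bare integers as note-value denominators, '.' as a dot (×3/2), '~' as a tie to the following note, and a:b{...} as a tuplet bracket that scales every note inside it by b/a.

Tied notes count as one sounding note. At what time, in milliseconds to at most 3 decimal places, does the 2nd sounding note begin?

note 2 onset = 3/2b = 620.69ms

1. 0.0ms @ 0 + 620.69ms (3/2)
2. 620.69ms @ 3/2 + 620.69ms (3/2)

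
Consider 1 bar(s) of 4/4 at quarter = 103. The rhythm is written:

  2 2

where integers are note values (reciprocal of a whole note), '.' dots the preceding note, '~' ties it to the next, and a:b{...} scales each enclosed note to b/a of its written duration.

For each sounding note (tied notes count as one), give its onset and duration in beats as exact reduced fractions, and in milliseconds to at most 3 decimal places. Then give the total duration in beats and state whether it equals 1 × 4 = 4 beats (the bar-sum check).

1) 0.0ms=0b +1165.049ms=2b
2) 1165.049ms=2b +1165.049ms=2b
Σ=4b of 4 (103bpm 4/4) — PASS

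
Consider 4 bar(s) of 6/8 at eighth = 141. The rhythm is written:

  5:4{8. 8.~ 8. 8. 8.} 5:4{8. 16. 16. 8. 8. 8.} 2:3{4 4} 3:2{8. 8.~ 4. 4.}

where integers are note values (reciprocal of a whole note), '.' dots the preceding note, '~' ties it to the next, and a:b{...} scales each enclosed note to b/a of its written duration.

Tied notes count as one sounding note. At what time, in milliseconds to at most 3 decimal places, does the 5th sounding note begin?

1. 0.0ms @ 0 + 510.638ms (6/5)
2. 510.638ms @ 6/5 + 1021.277ms (12/5)
3. 1531.915ms @ 18/5 + 510.638ms (6/5)
4. 2042.553ms @ 24/5 + 510.638ms (6/5)
5. 2553.191ms @ 6 + 510.638ms (6/5)
6. 3063.83ms @ 36/5 + 255.319ms (3/5)
7. 3319.149ms @ 39/5 + 255.319ms (3/5)
8. 3574.468ms @ 42/5 + 510.638ms (6/5)
9. 4085.106ms @ 48/5 + 510.638ms (6/5)
10. 4595.745ms @ 54/5 + 510.638ms (6/5)
11. 5106.383ms @ 12 + 1276.596ms (3)
12. 6382.979ms @ 15 + 1276.596ms (3)
13. 7659.574ms @ 18 + 425.532ms (1)
14. 8085.106ms @ 19 + 1276.596ms (3)
15. 9361.702ms @ 22 + 851.064ms (2)

note 5 onset = 6b = 2553.191ms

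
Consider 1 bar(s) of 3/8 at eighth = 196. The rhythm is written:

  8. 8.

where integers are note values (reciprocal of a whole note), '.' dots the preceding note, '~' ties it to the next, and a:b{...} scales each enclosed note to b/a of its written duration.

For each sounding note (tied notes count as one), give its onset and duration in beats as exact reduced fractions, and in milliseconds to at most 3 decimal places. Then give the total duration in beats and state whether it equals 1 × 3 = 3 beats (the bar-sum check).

1) 0.0ms=0b +459.184ms=3/2b
2) 459.184ms=3/2b +459.184ms=3/2b
Σ=3b of 3 (196bpm 3/8) — PASS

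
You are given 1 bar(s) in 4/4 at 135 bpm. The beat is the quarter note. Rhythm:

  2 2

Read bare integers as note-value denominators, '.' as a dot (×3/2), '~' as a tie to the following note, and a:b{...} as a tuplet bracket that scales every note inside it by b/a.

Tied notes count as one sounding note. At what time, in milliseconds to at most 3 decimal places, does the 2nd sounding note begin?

1. 0.0ms @ 0 + 888.889ms (2)
2. 888.889ms @ 2 + 888.889ms (2)

note 2 onset = 2b = 888.889ms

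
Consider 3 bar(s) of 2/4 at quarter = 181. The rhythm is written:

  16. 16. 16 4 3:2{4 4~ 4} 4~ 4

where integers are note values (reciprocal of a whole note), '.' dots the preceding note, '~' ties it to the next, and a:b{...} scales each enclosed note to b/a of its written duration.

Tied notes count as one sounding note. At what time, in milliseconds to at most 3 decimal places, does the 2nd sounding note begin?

note 2 onset = 3/8b = 124.309ms

1. 0.0ms @ 0 + 124.309ms (3/8)
2. 124.309ms @ 3/8 + 124.309ms (3/8)
3. 248.619ms @ 3/4 + 82.873ms (1/4)
4. 331.492ms @ 1 + 331.492ms (1)
5. 662.983ms @ 2 + 220.994ms (2/3)
6. 883.978ms @ 8/3 + 441.989ms (4/3)
7. 1325.967ms @ 4 + 662.983ms (2)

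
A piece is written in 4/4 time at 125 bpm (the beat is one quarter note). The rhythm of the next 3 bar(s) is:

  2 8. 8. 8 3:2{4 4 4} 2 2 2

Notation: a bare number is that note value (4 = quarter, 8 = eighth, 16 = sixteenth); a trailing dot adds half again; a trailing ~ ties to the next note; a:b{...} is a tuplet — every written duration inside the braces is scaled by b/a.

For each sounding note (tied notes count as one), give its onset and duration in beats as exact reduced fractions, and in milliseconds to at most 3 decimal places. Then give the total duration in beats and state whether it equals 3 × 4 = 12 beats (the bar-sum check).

1) 0.0ms=0b +960.0ms=2b
2) 960.0ms=2b +360.0ms=3/4b
3) 1320.0ms=11/4b +360.0ms=3/4b
4) 1680.0ms=7/2b +240.0ms=1/2b
5) 1920.0ms=4b +320.0ms=2/3b
6) 2240.0ms=14/3b +320.0ms=2/3b
7) 2560.0ms=16/3b +320.0ms=2/3b
8) 2880.0ms=6b +960.0ms=2b
9) 3840.0ms=8b +960.0ms=2b
10) 4800.0ms=10b +960.0ms=2b
Σ=12b of 12 (125bpm 4/4) — PASS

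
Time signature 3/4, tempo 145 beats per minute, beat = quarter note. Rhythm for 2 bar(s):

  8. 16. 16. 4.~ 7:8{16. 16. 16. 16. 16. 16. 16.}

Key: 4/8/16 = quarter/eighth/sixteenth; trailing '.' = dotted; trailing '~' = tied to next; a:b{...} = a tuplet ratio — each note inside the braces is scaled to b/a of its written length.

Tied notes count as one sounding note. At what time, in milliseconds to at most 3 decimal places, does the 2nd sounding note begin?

1. 0.0ms @ 0 + 310.345ms (3/4)
2. 310.345ms @ 3/4 + 155.172ms (3/8)
3. 465.517ms @ 9/8 + 155.172ms (3/8)
4. 620.69ms @ 3/2 + 798.03ms (27/14)
5. 1418.719ms @ 24/7 + 177.34ms (3/7)
6. 1596.059ms @ 27/7 + 177.34ms (3/7)
7. 1773.399ms @ 30/7 + 177.34ms (3/7)
8. 1950.739ms @ 33/7 + 177.34ms (3/7)
9. 2128.079ms @ 36/7 + 177.34ms (3/7)
10. 2305.419ms @ 39/7 + 177.34ms (3/7)

note 2 onset = 3/4b = 310.345ms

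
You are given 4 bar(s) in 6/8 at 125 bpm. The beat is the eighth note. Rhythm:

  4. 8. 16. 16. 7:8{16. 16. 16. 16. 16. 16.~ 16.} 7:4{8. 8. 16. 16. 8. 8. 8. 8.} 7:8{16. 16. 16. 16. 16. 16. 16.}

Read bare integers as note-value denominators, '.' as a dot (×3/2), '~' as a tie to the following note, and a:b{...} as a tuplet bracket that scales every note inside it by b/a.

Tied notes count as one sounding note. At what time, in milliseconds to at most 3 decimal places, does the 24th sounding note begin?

note 24 onset = 156/7b = 10697.143ms

1. 0.0ms @ 0 + 1440.0ms (3)
2. 1440.0ms @ 3 + 720.0ms (3/2)
3. 2160.0ms @ 9/2 + 360.0ms (3/4)
4. 2520.0ms @ 21/4 + 360.0ms (3/4)
5. 2880.0ms @ 6 + 411.429ms (6/7)
6. 3291.429ms @ 48/7 + 411.429ms (6/7)
7. 3702.857ms @ 54/7 + 411.429ms (6/7)
8. 4114.286ms @ 60/7 + 411.429ms (6/7)
9. 4525.714ms @ 66/7 + 411.429ms (6/7)
10. 4937.143ms @ 72/7 + 822.857ms (12/7)
11. 5760.0ms @ 12 + 411.429ms (6/7)
12. 6171.429ms @ 90/7 + 411.429ms (6/7)
13. 6582.857ms @ 96/7 + 205.714ms (3/7)
14. 6788.571ms @ 99/7 + 205.714ms (3/7)
15. 6994.286ms @ 102/7 + 411.429ms (6/7)
16. 7405.714ms @ 108/7 + 411.429ms (6/7)
17. 7817.143ms @ 114/7 + 411.429ms (6/7)
18. 8228.571ms @ 120/7 + 411.429ms (6/7)
19. 8640.0ms @ 18 + 411.429ms (6/7)
20. 9051.429ms @ 132/7 + 411.429ms (6/7)
21. 9462.857ms @ 138/7 + 411.429ms (6/7)
22. 9874.286ms @ 144/7 + 411.429ms (6/7)
23. 10285.714ms @ 150/7 + 411.429ms (6/7)
24. 10697.143ms @ 156/7 + 411.429ms (6/7)
25. 11108.571ms @ 162/7 + 411.429ms (6/7)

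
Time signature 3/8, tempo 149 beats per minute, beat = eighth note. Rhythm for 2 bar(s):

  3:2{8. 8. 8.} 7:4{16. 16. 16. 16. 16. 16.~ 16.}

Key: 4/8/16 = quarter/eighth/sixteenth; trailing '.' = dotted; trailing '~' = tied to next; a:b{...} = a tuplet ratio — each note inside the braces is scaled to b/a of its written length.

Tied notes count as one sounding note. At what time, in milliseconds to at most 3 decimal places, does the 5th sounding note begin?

note 5 onset = 24/7b = 1380.633ms

1. 0.0ms @ 0 + 402.685ms (1)
2. 402.685ms @ 1 + 402.685ms (1)
3. 805.369ms @ 2 + 402.685ms (1)
4. 1208.054ms @ 3 + 172.579ms (3/7)
5. 1380.633ms @ 24/7 + 172.579ms (3/7)
6. 1553.212ms @ 27/7 + 172.579ms (3/7)
7. 1725.791ms @ 30/7 + 172.579ms (3/7)
8. 1898.37ms @ 33/7 + 172.579ms (3/7)
9. 2070.949ms @ 36/7 + 345.158ms (6/7)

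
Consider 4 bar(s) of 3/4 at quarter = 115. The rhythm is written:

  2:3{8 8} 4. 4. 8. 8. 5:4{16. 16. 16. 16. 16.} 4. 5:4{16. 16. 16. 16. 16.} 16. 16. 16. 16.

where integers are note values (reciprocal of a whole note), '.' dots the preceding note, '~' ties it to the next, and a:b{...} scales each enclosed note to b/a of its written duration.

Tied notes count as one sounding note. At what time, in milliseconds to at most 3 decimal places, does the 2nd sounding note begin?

note 2 onset = 3/4b = 391.304ms

1. 0.0ms @ 0 + 391.304ms (3/4)
2. 391.304ms @ 3/4 + 391.304ms (3/4)
3. 782.609ms @ 3/2 + 782.609ms (3/2)
4. 1565.217ms @ 3 + 782.609ms (3/2)
5. 2347.826ms @ 9/2 + 391.304ms (3/4)
6. 2739.13ms @ 21/4 + 391.304ms (3/4)
7. 3130.435ms @ 6 + 156.522ms (3/10)
8. 3286.957ms @ 63/10 + 156.522ms (3/10)
9. 3443.478ms @ 33/5 + 156.522ms (3/10)
10. 3600.0ms @ 69/10 + 156.522ms (3/10)
11. 3756.522ms @ 36/5 + 156.522ms (3/10)
12. 3913.043ms @ 15/2 + 782.609ms (3/2)
13. 4695.652ms @ 9 + 156.522ms (3/10)
14. 4852.174ms @ 93/10 + 156.522ms (3/10)
15. 5008.696ms @ 48/5 + 156.522ms (3/10)
16. 5165.217ms @ 99/10 + 156.522ms (3/10)
17. 5321.739ms @ 51/5 + 156.522ms (3/10)
18. 5478.261ms @ 21/2 + 195.652ms (3/8)
19. 5673.913ms @ 87/8 + 195.652ms (3/8)
20. 5869.565ms @ 45/4 + 195.652ms (3/8)
21. 6065.217ms @ 93/8 + 195.652ms (3/8)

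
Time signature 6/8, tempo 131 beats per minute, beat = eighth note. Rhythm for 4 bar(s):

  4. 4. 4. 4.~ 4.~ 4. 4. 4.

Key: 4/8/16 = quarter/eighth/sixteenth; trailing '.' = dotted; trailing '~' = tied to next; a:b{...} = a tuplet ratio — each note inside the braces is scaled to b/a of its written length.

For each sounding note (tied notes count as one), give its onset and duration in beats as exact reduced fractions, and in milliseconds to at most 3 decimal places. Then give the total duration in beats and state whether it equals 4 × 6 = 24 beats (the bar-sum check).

1) 0.0ms=0b +1374.046ms=3b
2) 1374.046ms=3b +1374.046ms=3b
3) 2748.092ms=6b +1374.046ms=3b
4) 4122.137ms=9b +4122.137ms=9b
5) 8244.275ms=18b +1374.046ms=3b
6) 9618.321ms=21b +1374.046ms=3b
Σ=24b of 24 (131bpm 6/8) — PASS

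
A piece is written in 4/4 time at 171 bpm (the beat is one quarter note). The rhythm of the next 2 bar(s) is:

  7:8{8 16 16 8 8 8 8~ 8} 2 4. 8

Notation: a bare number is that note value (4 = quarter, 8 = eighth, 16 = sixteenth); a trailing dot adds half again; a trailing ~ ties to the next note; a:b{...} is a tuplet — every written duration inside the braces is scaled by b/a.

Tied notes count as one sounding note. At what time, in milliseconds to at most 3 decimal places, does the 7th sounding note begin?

1. 0.0ms @ 0 + 200.501ms (4/7)
2. 200.501ms @ 4/7 + 100.251ms (2/7)
3. 300.752ms @ 6/7 + 100.251ms (2/7)
4. 401.003ms @ 8/7 + 200.501ms (4/7)
5. 601.504ms @ 12/7 + 200.501ms (4/7)
6. 802.005ms @ 16/7 + 200.501ms (4/7)
7. 1002.506ms @ 20/7 + 401.003ms (8/7)
8. 1403.509ms @ 4 + 701.754ms (2)
9. 2105.263ms @ 6 + 526.316ms (3/2)
10. 2631.579ms @ 15/2 + 175.439ms (1/2)

note 7 onset = 20/7b = 1002.506ms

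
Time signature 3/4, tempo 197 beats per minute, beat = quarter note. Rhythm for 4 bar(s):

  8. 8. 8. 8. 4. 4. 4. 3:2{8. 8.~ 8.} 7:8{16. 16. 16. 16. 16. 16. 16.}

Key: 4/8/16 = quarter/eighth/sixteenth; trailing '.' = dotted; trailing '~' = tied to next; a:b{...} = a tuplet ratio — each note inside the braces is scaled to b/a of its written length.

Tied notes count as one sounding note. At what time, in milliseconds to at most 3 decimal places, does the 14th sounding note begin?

1. 0.0ms @ 0 + 228.426ms (3/4)
2. 228.426ms @ 3/4 + 228.426ms (3/4)
3. 456.853ms @ 3/2 + 228.426ms (3/4)
4. 685.279ms @ 9/4 + 228.426ms (3/4)
5. 913.706ms @ 3 + 456.853ms (3/2)
6. 1370.558ms @ 9/2 + 456.853ms (3/2)
7. 1827.411ms @ 6 + 456.853ms (3/2)
8. 2284.264ms @ 15/2 + 152.284ms (1/2)
9. 2436.548ms @ 8 + 304.569ms (1)
10. 2741.117ms @ 9 + 130.529ms (3/7)
11. 2871.646ms @ 66/7 + 130.529ms (3/7)
12. 3002.175ms @ 69/7 + 130.529ms (3/7)
13. 3132.705ms @ 72/7 + 130.529ms (3/7)
14. 3263.234ms @ 75/7 + 130.529ms (3/7)
15. 3393.764ms @ 78/7 + 130.529ms (3/7)
16. 3524.293ms @ 81/7 + 130.529ms (3/7)

note 14 onset = 75/7b = 3263.234ms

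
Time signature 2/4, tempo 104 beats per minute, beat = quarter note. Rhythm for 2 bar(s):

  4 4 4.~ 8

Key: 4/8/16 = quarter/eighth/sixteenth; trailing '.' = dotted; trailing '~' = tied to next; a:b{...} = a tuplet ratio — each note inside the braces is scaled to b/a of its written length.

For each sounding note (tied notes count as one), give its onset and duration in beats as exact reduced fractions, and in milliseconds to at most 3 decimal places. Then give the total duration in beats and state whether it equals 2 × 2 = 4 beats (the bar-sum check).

1) 0.0ms=0b +576.923ms=1b
2) 576.923ms=1b +576.923ms=1b
3) 1153.846ms=2b +1153.846ms=2b
Σ=4b of 4 (104bpm 2/4) — PASS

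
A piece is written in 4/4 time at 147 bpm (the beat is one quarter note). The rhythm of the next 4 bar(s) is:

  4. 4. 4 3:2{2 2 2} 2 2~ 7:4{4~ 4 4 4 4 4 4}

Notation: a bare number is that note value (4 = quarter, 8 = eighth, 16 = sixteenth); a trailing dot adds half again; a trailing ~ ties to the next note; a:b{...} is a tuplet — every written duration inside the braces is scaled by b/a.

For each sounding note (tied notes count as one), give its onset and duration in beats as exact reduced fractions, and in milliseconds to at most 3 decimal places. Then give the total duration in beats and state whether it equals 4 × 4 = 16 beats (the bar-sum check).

1) 0.0ms=0b +612.245ms=3/2b
2) 612.245ms=3/2b +612.245ms=3/2b
3) 1224.49ms=3b +408.163ms=1b
4) 1632.653ms=4b +544.218ms=4/3b
5) 2176.871ms=16/3b +544.218ms=4/3b
6) 2721.088ms=20/3b +544.218ms=4/3b
7) 3265.306ms=8b +816.327ms=2b
8) 4081.633ms=10b +1282.799ms=22/7b
9) 5364.431ms=92/7b +233.236ms=4/7b
10) 5597.668ms=96/7b +233.236ms=4/7b
11) 5830.904ms=100/7b +233.236ms=4/7b
12) 6064.14ms=104/7b +233.236ms=4/7b
13) 6297.376ms=108/7b +233.236ms=4/7b
Σ=16b of 16 (147bpm 4/4) — PASS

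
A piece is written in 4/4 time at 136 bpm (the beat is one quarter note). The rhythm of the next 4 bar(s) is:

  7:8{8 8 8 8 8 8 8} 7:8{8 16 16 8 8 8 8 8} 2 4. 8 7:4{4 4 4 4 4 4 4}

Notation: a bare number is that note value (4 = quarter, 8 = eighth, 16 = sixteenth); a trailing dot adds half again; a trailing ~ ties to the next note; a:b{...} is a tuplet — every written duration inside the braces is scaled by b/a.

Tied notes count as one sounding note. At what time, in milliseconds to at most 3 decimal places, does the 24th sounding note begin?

note 24 onset = 104/7b = 6554.622ms

1. 0.0ms @ 0 + 252.101ms (4/7)
2. 252.101ms @ 4/7 + 252.101ms (4/7)
3. 504.202ms @ 8/7 + 252.101ms (4/7)
4. 756.303ms @ 12/7 + 252.101ms (4/7)
5. 1008.403ms @ 16/7 + 252.101ms (4/7)
6. 1260.504ms @ 20/7 + 252.101ms (4/7)
7. 1512.605ms @ 24/7 + 252.101ms (4/7)
8. 1764.706ms @ 4 + 252.101ms (4/7)
9. 2016.807ms @ 32/7 + 126.05ms (2/7)
10. 2142.857ms @ 34/7 + 126.05ms (2/7)
11. 2268.908ms @ 36/7 + 252.101ms (4/7)
12. 2521.008ms @ 40/7 + 252.101ms (4/7)
13. 2773.109ms @ 44/7 + 252.101ms (4/7)
14. 3025.21ms @ 48/7 + 252.101ms (4/7)
15. 3277.311ms @ 52/7 + 252.101ms (4/7)
16. 3529.412ms @ 8 + 882.353ms (2)
17. 4411.765ms @ 10 + 661.765ms (3/2)
18. 5073.529ms @ 23/2 + 220.588ms (1/2)
19. 5294.118ms @ 12 + 252.101ms (4/7)
20. 5546.218ms @ 88/7 + 252.101ms (4/7)
21. 5798.319ms @ 92/7 + 252.101ms (4/7)
22. 6050.42ms @ 96/7 + 252.101ms (4/7)
23. 6302.521ms @ 100/7 + 252.101ms (4/7)
24. 6554.622ms @ 104/7 + 252.101ms (4/7)
25. 6806.723ms @ 108/7 + 252.101ms (4/7)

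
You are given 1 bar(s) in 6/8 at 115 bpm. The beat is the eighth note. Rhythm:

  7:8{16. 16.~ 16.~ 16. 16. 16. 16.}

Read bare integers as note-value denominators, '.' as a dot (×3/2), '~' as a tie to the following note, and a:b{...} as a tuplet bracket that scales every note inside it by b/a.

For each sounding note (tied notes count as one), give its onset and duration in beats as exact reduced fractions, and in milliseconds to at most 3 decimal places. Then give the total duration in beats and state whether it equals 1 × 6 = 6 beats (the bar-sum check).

1) 0.0ms=0b +447.205ms=6/7b
2) 447.205ms=6/7b +1341.615ms=18/7b
3) 1788.82ms=24/7b +447.205ms=6/7b
4) 2236.025ms=30/7b +447.205ms=6/7b
5) 2683.23ms=36/7b +447.205ms=6/7b
Σ=6b of 6 (115bpm 6/8) — PASS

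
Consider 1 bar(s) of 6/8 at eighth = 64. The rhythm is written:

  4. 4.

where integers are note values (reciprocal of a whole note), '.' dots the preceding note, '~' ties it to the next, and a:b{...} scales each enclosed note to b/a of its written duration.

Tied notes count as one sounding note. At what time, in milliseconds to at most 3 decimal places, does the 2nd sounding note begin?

note 2 onset = 3b = 2812.5ms

1. 0.0ms @ 0 + 2812.5ms (3)
2. 2812.5ms @ 3 + 2812.5ms (3)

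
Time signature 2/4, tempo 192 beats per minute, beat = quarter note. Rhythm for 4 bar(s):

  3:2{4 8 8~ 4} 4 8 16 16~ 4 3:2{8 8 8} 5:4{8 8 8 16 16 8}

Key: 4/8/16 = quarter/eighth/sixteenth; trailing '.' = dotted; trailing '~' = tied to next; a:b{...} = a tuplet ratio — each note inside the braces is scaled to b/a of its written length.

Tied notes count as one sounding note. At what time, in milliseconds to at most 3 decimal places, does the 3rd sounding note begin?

note 3 onset = 1b = 312.5ms

1. 0.0ms @ 0 + 208.333ms (2/3)
2. 208.333ms @ 2/3 + 104.167ms (1/3)
3. 312.5ms @ 1 + 312.5ms (1)
4. 625.0ms @ 2 + 312.5ms (1)
5. 937.5ms @ 3 + 156.25ms (1/2)
6. 1093.75ms @ 7/2 + 78.125ms (1/4)
7. 1171.875ms @ 15/4 + 390.625ms (5/4)
8. 1562.5ms @ 5 + 104.167ms (1/3)
9. 1666.667ms @ 16/3 + 104.167ms (1/3)
10. 1770.833ms @ 17/3 + 104.167ms (1/3)
11. 1875.0ms @ 6 + 125.0ms (2/5)
12. 2000.0ms @ 32/5 + 125.0ms (2/5)
13. 2125.0ms @ 34/5 + 125.0ms (2/5)
14. 2250.0ms @ 36/5 + 62.5ms (1/5)
15. 2312.5ms @ 37/5 + 62.5ms (1/5)
16. 2375.0ms @ 38/5 + 125.0ms (2/5)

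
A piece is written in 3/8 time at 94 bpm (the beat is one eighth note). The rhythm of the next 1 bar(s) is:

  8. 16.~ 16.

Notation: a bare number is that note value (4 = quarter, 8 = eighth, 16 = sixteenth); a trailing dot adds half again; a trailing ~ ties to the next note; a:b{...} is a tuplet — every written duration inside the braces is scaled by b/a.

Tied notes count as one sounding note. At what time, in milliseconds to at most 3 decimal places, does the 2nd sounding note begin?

note 2 onset = 3/2b = 957.447ms

1. 0.0ms @ 0 + 957.447ms (3/2)
2. 957.447ms @ 3/2 + 957.447ms (3/2)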